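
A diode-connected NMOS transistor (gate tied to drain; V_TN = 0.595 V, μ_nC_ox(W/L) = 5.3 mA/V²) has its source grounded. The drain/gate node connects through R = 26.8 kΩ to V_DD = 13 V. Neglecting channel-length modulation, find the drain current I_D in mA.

With gate tied to drain, V_GS = V_DS ≥ V_GS − V_TN, so the device is in saturation.
KCL at the drain: ½ k_n (V_GS − V_TN)² = (V_DD − V_GS)/R.
Let x = V_GS − 0.595. Then 71 x² + x − 12.4 = 0, giving x = 0.411 V (positive root), so V_GS = 1.01 V.
I_D = (V_DD − V_GS)/R = (13 − 1.01) / 26.8 = 0.448 mA.

I_D = 0.448 mA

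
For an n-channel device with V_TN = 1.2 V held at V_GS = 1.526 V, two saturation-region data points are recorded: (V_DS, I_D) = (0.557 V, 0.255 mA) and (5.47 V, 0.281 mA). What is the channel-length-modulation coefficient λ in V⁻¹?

With V_GS fixed, I_D ∝ (1 + λ V_DS) in saturation, so I_D2/I_D1 = (1 + λ V_DS2)/(1 + λ V_DS1).
0.281/0.255 = 1.102 = (1 + 5.47 λ)/(1 + 0.557 λ).
Solving: λ (I_D1 V_DS2 − I_D2 V_DS1) = I_D2 − I_D1, so λ = (0.281 − 0.255) / (0.255 × 5.47 − 0.281 × 0.557) = 0.026 / 1.24 = 0.021 V⁻¹.

λ = 0.0210 V⁻¹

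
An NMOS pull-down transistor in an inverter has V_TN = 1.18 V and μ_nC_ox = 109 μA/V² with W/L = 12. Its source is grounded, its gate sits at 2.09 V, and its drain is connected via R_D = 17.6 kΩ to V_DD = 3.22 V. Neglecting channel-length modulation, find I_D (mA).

V_GS = V_G = 2.09 V, so V_ov = 2.09 − 1.18 = 0.91 V.
k_n = μ_nC_ox · (W/L) = 1.308 mA/V².
Assume saturation: I_D = ½ k_n V_ov² = 0.5 × 1.308 × 0.91² = 0.542 mA, giving V_DS = V_DD − I_D R_D = 3.22 − 0.542 × 17.6 = -6.31 V.
But -6.31 V < V_ov = 0.91 V, so the device is actually in triode.
In triode I_D = k_n[V_ov V_DS − ½ V_DS²] and I_D = (V_DD − V_DS)/R_D. Equating: 11.5 V_DS² − 21.95 V_DS + 3.22 = 0, giving V_DS = 0.16 V (the root below V_ov).
I_D = (3.22 − 0.16) / 17.6 = 0.174 mA.

I_D = 0.174 mA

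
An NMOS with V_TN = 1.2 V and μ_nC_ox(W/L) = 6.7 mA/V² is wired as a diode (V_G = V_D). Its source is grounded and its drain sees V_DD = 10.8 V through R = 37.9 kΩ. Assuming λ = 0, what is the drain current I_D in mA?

With gate tied to drain, V_GS = V_DS ≥ V_GS − V_TN, so the device is in saturation.
KCL at the drain: ½ k_n (V_GS − V_TN)² = (V_DD − V_GS)/R.
Let x = V_GS − 1.2. Then 127 x² + x − 9.6 = 0, giving x = 0.271 V (positive root), so V_GS = 1.47 V.
I_D = (V_DD − V_GS)/R = (10.8 − 1.47) / 37.9 = 0.246 mA.

I_D = 0.246 mA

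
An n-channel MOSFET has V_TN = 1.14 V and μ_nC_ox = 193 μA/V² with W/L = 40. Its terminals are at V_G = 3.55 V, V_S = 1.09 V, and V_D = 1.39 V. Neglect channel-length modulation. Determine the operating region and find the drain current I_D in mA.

Triode; I_D = 2.71 mA

V_GS = V_G − V_S = 3.55 − 1.09 = 2.46 V; V_DS = V_D − V_S = 1.39 − 1.09 = 0.3 V.
k_n = μ_nC_ox · (W/L) = 7.72 mA/V².
V_ov = V_GS − V_TN = 2.46 − 1.14 = 1.32 V.
Since V_DS = 0.3 V < V_ov = 1.32 V, the device is in the triode region.
I_D = k_n [V_ov · V_DS − ½ V_DS²] = 7.72 × [1.32 × 0.3 − 0.5 × 0.3²] = 2.71 mA.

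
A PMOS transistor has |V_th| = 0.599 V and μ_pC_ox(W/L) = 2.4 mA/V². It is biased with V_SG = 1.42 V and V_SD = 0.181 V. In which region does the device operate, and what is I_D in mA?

V_ov = V_SG − |V_th| = 1.42 − 0.599 = 0.821 V.
Since V_SD = 0.181 V < V_ov = 0.821 V, the device is in the triode region.
I_D = k_p [V_ov · V_SD − ½ V_SD²] = 2.4 × [0.821 × 0.181 − 0.5 × 0.181²] = 0.317 mA.

Triode; I_D = 0.317 mA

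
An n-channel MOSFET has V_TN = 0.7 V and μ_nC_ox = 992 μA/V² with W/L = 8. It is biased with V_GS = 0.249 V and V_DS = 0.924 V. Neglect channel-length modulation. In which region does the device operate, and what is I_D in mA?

Cutoff; I_D = 0 mA

V_GS = 0.249 V < V_TN = 0.7 V, so the transistor is in cutoff.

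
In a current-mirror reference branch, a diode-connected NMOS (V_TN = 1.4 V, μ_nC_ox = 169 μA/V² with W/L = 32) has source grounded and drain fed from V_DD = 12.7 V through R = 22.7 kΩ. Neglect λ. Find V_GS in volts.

V_GS = 1.82 V

With gate tied to drain, V_GS = V_DS ≥ V_GS − V_TN, so the device is in saturation.
k_n = μ_nC_ox · (W/L) = 5.408 mA/V².
KCL at the drain: ½ k_n (V_GS − V_TN)² = (V_DD − V_GS)/R.
Let x = V_GS − 1.4. Then 61.4 x² + x − 11.3 = 0, giving x = 0.421 V (positive root), so V_GS = 1.82 V.
I_D = (V_DD − V_GS)/R = (12.7 − 1.82) / 22.7 = 0.479 mA.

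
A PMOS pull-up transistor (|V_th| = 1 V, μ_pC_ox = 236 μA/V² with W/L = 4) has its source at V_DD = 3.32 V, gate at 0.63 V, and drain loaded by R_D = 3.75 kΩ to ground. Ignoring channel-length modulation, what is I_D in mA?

V_SG = V_DD − V_G = 3.32 − 0.63 = 2.69 V, so V_ov = 2.69 − 1 = 1.69 V.
k_p = μ_pC_ox · (W/L) = 0.944 mA/V².
Assume saturation: I_D = ½ k_p V_ov² = 0.5 × 0.944 × 1.69² = 1.35 mA, giving V_SD = V_DD − I_D R_D = 3.32 − 1.35 × 3.75 = -1.74 V.
But -1.74 V < V_ov = 1.69 V, so the device is actually in triode.
In triode I_D = k_p[V_ov V_SD − ½ V_SD²] and I_D = (V_DD − V_SD)/R_D. Equating: 1.77 V_SD² − 6.983 V_SD + 3.32 = 0, giving V_SD = 0.553 V (the root below V_ov).
I_D = (3.32 − 0.553) / 3.75 = 0.738 mA.

I_D = 0.738 mA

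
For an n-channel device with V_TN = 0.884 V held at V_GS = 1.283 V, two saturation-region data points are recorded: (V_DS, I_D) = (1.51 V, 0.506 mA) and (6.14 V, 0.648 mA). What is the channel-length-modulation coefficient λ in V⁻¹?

λ = 0.0667 V⁻¹

With V_GS fixed, I_D ∝ (1 + λ V_DS) in saturation, so I_D2/I_D1 = (1 + λ V_DS2)/(1 + λ V_DS1).
0.648/0.506 = 1.281 = (1 + 6.14 λ)/(1 + 1.51 λ).
Solving: λ (I_D1 V_DS2 − I_D2 V_DS1) = I_D2 − I_D1, so λ = (0.648 − 0.506) / (0.506 × 6.14 − 0.648 × 1.51) = 0.142 / 2.13 = 0.0667 V⁻¹.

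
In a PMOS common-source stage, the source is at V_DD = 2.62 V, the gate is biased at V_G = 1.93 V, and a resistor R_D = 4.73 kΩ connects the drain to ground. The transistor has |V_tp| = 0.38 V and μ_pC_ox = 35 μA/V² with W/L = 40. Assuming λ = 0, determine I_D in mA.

V_SG = V_DD − V_G = 2.62 − 1.93 = 0.69 V, so V_ov = 0.69 − 0.38 = 0.31 V.
k_p = μ_pC_ox · (W/L) = 1.4 mA/V².
Assume saturation: I_D = ½ k_p V_ov² = 0.5 × 1.4 × 0.31² = 0.0673 mA, giving V_SD = V_DD − I_D R_D = 2.62 − 0.0673 × 4.73 = 2.3 V.
V_SD = 2.3 V ≥ V_ov = 0.31 V, confirming saturation.

I_D = 0.0673 mA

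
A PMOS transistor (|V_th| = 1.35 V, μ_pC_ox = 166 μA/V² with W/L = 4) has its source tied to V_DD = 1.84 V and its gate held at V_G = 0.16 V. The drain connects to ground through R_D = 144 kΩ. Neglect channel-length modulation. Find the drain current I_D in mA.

V_SG = V_DD − V_G = 1.84 − 0.16 = 1.68 V, so V_ov = 1.68 − 1.35 = 0.33 V.
k_p = μ_pC_ox · (W/L) = 0.664 mA/V².
Assume saturation: I_D = ½ k_p V_ov² = 0.5 × 0.664 × 0.33² = 0.0362 mA, giving V_SD = V_DD − I_D R_D = 1.84 − 0.0362 × 144 = -3.37 V.
But -3.37 V < V_ov = 0.33 V, so the device is actually in triode.
In triode I_D = k_p[V_ov V_SD − ½ V_SD²] and I_D = (V_DD − V_SD)/R_D. Equating: 47.8 V_SD² − 32.55 V_SD + 1.84 = 0, giving V_SD = 0.0622 V (the root below V_ov).
I_D = (1.84 − 0.0622) / 144 = 0.0123 mA.

I_D = 0.0123 mA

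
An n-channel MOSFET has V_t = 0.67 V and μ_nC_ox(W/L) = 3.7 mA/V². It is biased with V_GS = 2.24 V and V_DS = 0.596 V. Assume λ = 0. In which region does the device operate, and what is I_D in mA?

Triode; I_D = 2.81 mA

V_ov = V_GS − V_t = 2.24 − 0.67 = 1.57 V.
Since V_DS = 0.596 V < V_ov = 1.57 V, the device is in the triode region.
I_D = k_n [V_ov · V_DS − ½ V_DS²] = 3.7 × [1.57 × 0.596 − 0.5 × 0.596²] = 2.81 mA.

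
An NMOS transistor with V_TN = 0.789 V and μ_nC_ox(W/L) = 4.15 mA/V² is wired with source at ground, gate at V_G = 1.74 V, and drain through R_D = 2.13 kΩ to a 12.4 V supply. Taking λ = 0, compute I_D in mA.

I_D = 1.88 mA

V_GS = V_G = 1.74 V, so V_ov = 1.74 − 0.789 = 0.951 V.
Assume saturation: I_D = ½ k_n V_ov² = 0.5 × 4.15 × 0.951² = 1.88 mA, giving V_DS = V_DD − I_D R_D = 12.4 − 1.88 × 2.13 = 8.4 V.
V_DS = 8.4 V ≥ V_ov = 0.951 V, confirming saturation.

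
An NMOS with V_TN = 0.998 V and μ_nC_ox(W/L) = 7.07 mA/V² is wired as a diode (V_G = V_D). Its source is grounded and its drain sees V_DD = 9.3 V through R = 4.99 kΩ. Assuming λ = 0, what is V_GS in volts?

With gate tied to drain, V_GS = V_DS ≥ V_GS − V_TN, so the device is in saturation.
KCL at the drain: ½ k_n (V_GS − V_TN)² = (V_DD − V_GS)/R.
Let x = V_GS − 0.998. Then 17.6 x² + x − 8.302 = 0, giving x = 0.658 V (positive root), so V_GS = 1.66 V.
I_D = (V_DD − V_GS)/R = (9.3 − 1.66) / 4.99 = 1.53 mA.

V_GS = 1.66 V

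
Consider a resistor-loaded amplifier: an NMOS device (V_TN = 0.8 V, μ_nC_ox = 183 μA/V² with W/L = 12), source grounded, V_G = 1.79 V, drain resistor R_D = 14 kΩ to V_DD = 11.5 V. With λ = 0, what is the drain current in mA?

I_D = 0.787 mA

V_GS = V_G = 1.79 V, so V_ov = 1.79 − 0.8 = 0.99 V.
k_n = μ_nC_ox · (W/L) = 2.196 mA/V².
Assume saturation: I_D = ½ k_n V_ov² = 0.5 × 2.196 × 0.99² = 1.08 mA, giving V_DS = V_DD − I_D R_D = 11.5 − 1.08 × 14 = -3.57 V.
But -3.57 V < V_ov = 0.99 V, so the device is actually in triode.
In triode I_D = k_n[V_ov V_DS − ½ V_DS²] and I_D = (V_DD − V_DS)/R_D. Equating: 15.4 V_DS² − 31.44 V_DS + 11.5 = 0, giving V_DS = 0.477 V (the root below V_ov).
I_D = (11.5 − 0.477) / 14 = 0.787 mA.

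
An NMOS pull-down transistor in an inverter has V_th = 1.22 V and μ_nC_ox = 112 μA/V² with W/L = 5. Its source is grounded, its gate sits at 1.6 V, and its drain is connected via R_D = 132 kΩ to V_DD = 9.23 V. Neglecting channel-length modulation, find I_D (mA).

V_GS = V_G = 1.6 V, so V_ov = 1.6 − 1.22 = 0.38 V.
k_n = μ_nC_ox · (W/L) = 0.56 mA/V².
Assume saturation: I_D = ½ k_n V_ov² = 0.5 × 0.56 × 0.38² = 0.0404 mA, giving V_DS = V_DD − I_D R_D = 9.23 − 0.0404 × 132 = 3.89 V.
V_DS = 3.89 V ≥ V_ov = 0.38 V, confirming saturation.

I_D = 0.0404 mA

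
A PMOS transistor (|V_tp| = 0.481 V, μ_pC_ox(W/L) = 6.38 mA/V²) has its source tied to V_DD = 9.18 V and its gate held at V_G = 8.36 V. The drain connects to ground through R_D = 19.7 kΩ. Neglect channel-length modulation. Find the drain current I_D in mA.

I_D = 0.367 mA

V_SG = V_DD − V_G = 9.18 − 8.36 = 0.82 V, so V_ov = 0.82 − 0.481 = 0.339 V.
Assume saturation: I_D = ½ k_p V_ov² = 0.5 × 6.38 × 0.339² = 0.367 mA, giving V_SD = V_DD − I_D R_D = 9.18 − 0.367 × 19.7 = 1.96 V.
V_SD = 1.96 V ≥ V_ov = 0.339 V, confirming saturation.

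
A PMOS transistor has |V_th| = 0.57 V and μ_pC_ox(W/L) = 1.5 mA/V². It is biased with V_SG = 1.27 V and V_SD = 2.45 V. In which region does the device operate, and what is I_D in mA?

V_ov = V_SG − |V_th| = 1.27 − 0.57 = 0.7 V.
Since V_SD = 2.45 V ≥ V_ov = 0.7 V, the device is in saturation.
I_D = ½ k_p V_ov² = 0.5 × 1.5 × 0.7² = 0.368 mA.

Saturation; I_D = 0.368 mA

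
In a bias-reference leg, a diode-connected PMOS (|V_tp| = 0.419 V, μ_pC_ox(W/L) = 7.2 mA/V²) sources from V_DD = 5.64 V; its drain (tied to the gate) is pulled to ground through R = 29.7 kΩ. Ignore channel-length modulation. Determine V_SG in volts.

V_SG = 0.635 V

With gate tied to drain, V_SG = V_SD ≥ V_SG − |V_tp|, so the device is in saturation.
KCL at the drain: ½ k_p (V_SG − |V_tp|)² = (V_DD − V_SG)/R.
Let x = V_SG − 0.419. Then 107 x² + x − 5.221 = 0, giving x = 0.216 V (positive root), so V_SG = 0.635 V.
I_D = (V_DD − V_SG)/R = (5.64 − 0.635) / 29.7 = 0.169 mA.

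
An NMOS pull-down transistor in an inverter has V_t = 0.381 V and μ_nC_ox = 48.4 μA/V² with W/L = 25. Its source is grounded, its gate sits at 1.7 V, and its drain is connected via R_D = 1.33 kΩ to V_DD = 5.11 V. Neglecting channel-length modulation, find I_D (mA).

V_GS = V_G = 1.7 V, so V_ov = 1.7 − 0.381 = 1.32 V.
k_n = μ_nC_ox · (W/L) = 1.21 mA/V².
Assume saturation: I_D = ½ k_n V_ov² = 0.5 × 1.21 × 1.32² = 1.05 mA, giving V_DS = V_DD − I_D R_D = 5.11 − 1.05 × 1.33 = 3.71 V.
V_DS = 3.71 V ≥ V_ov = 1.32 V, confirming saturation.

I_D = 1.05 mA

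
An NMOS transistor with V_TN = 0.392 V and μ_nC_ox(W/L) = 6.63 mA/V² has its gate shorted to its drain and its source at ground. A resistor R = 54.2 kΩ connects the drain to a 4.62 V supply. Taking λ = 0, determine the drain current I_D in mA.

I_D = 0.0752 mA

With gate tied to drain, V_GS = V_DS ≥ V_GS − V_TN, so the device is in saturation.
KCL at the drain: ½ k_n (V_GS − V_TN)² = (V_DD − V_GS)/R.
Let x = V_GS − 0.392. Then 180 x² + x − 4.228 = 0, giving x = 0.151 V (positive root), so V_GS = 0.543 V.
I_D = (V_DD − V_GS)/R = (4.62 − 0.543) / 54.2 = 0.0752 mA.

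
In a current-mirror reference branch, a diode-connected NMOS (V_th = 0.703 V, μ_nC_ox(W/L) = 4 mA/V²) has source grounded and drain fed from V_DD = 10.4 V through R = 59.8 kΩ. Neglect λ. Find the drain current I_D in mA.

I_D = 0.157 mA

With gate tied to drain, V_GS = V_DS ≥ V_GS − V_th, so the device is in saturation.
KCL at the drain: ½ k_n (V_GS − V_th)² = (V_DD − V_GS)/R.
Let x = V_GS − 0.703. Then 120 x² + x − 9.697 = 0, giving x = 0.281 V (positive root), so V_GS = 0.984 V.
I_D = (V_DD − V_GS)/R = (10.4 − 0.984) / 59.8 = 0.157 mA.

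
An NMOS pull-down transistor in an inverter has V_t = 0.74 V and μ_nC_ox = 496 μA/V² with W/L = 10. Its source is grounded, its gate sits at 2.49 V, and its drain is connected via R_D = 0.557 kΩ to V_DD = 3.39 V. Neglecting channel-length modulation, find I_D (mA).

V_GS = V_G = 2.49 V, so V_ov = 2.49 − 0.74 = 1.75 V.
k_n = μ_nC_ox · (W/L) = 4.96 mA/V².
Assume saturation: I_D = ½ k_n V_ov² = 0.5 × 4.96 × 1.75² = 7.6 mA, giving V_DS = V_DD − I_D R_D = 3.39 − 7.6 × 0.557 = -0.84 V.
But -0.84 V < V_ov = 1.75 V, so the device is actually in triode.
In triode I_D = k_n[V_ov V_DS − ½ V_DS²] and I_D = (V_DD − V_DS)/R_D. Equating: 1.38 V_DS² − 5.835 V_DS + 3.39 = 0, giving V_DS = 0.696 V (the root below V_ov).
I_D = (3.39 − 0.696) / 0.557 = 4.84 mA.

I_D = 4.84 mA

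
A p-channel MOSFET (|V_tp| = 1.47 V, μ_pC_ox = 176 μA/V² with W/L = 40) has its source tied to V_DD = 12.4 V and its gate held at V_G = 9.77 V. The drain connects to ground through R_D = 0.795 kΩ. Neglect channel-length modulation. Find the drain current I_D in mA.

I_D = 4.74 mA

V_SG = V_DD − V_G = 12.4 − 9.77 = 2.63 V, so V_ov = 2.63 − 1.47 = 1.16 V.
k_p = μ_pC_ox · (W/L) = 7.04 mA/V².
Assume saturation: I_D = ½ k_p V_ov² = 0.5 × 7.04 × 1.16² = 4.74 mA, giving V_SD = V_DD − I_D R_D = 12.4 − 4.74 × 0.795 = 8.63 V.
V_SD = 8.63 V ≥ V_ov = 1.16 V, confirming saturation.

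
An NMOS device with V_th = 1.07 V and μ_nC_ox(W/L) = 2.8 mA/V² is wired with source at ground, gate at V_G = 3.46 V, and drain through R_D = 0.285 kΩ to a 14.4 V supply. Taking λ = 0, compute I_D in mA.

I_D = 8.00 mA

V_GS = V_G = 3.46 V, so V_ov = 3.46 − 1.07 = 2.39 V.
Assume saturation: I_D = ½ k_n V_ov² = 0.5 × 2.8 × 2.39² = 8 mA, giving V_DS = V_DD − I_D R_D = 14.4 − 8 × 0.285 = 12.1 V.
V_DS = 12.1 V ≥ V_ov = 2.39 V, confirming saturation.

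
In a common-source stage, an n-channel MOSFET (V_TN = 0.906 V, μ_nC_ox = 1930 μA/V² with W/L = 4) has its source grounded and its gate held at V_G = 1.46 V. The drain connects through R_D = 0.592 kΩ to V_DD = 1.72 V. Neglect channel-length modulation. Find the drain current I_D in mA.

V_GS = V_G = 1.46 V, so V_ov = 1.46 − 0.906 = 0.554 V.
k_n = μ_nC_ox · (W/L) = 7.72 mA/V².
Assume saturation: I_D = ½ k_n V_ov² = 0.5 × 7.72 × 0.554² = 1.18 mA, giving V_DS = V_DD − I_D R_D = 1.72 − 1.18 × 0.592 = 1.02 V.
V_DS = 1.02 V ≥ V_ov = 0.554 V, confirming saturation.

I_D = 1.18 mA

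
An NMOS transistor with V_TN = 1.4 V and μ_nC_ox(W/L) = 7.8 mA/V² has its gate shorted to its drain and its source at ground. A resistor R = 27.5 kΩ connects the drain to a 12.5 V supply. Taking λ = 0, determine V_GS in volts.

With gate tied to drain, V_GS = V_DS ≥ V_GS − V_TN, so the device is in saturation.
KCL at the drain: ½ k_n (V_GS − V_TN)² = (V_DD − V_GS)/R.
Let x = V_GS − 1.4. Then 107 x² + x − 11.1 = 0, giving x = 0.317 V (positive root), so V_GS = 1.72 V.
I_D = (V_DD − V_GS)/R = (12.5 − 1.72) / 27.5 = 0.392 mA.

V_GS = 1.72 V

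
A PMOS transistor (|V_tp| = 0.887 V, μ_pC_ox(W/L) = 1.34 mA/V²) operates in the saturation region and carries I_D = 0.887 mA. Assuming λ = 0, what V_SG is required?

V_SG = 2.04 V

In saturation I_D = ½ k_p (V_SG − |V_tp|)², so V_SG − |V_tp| = √(2 I_D / k_p) = √(2 × 0.887 / 1.34) = 1.15 V.
V_SG = 0.887 + 1.15 = 2.04 V.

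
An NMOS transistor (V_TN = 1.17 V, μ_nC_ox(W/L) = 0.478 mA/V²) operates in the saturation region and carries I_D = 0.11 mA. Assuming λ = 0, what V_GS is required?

V_GS = 1.85 V

In saturation I_D = ½ k_n (V_GS − V_TN)², so V_GS − V_TN = √(2 I_D / k_n) = √(2 × 0.11 / 0.478) = 0.678 V.
V_GS = 1.17 + 0.678 = 1.85 V.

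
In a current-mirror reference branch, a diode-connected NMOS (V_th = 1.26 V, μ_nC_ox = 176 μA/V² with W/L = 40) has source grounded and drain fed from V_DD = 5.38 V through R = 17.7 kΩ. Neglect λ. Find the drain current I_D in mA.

I_D = 0.219 mA

With gate tied to drain, V_GS = V_DS ≥ V_GS − V_th, so the device is in saturation.
k_n = μ_nC_ox · (W/L) = 7.04 mA/V².
KCL at the drain: ½ k_n (V_GS − V_th)² = (V_DD − V_GS)/R.
Let x = V_GS − 1.26. Then 62.3 x² + x − 4.12 = 0, giving x = 0.249 V (positive root), so V_GS = 1.51 V.
I_D = (V_DD − V_GS)/R = (5.38 − 1.51) / 17.7 = 0.219 mA.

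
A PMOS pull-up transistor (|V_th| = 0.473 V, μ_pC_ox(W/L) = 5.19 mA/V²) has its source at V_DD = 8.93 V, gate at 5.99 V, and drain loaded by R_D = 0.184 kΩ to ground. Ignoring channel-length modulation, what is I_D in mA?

V_SG = V_DD − V_G = 8.93 − 5.99 = 2.94 V, so V_ov = 2.94 − 0.473 = 2.47 V.
Assume saturation: I_D = ½ k_p V_ov² = 0.5 × 5.19 × 2.47² = 15.8 mA, giving V_SD = V_DD − I_D R_D = 8.93 − 15.8 × 0.184 = 6.02 V.
V_SD = 6.02 V ≥ V_ov = 2.47 V, confirming saturation.

I_D = 15.8 mA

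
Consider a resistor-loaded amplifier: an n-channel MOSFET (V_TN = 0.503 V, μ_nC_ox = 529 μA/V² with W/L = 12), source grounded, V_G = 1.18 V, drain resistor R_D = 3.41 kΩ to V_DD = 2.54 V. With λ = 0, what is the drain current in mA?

V_GS = V_G = 1.18 V, so V_ov = 1.18 − 0.503 = 0.677 V.
k_n = μ_nC_ox · (W/L) = 6.348 mA/V².
Assume saturation: I_D = ½ k_n V_ov² = 0.5 × 6.348 × 0.677² = 1.45 mA, giving V_DS = V_DD − I_D R_D = 2.54 − 1.45 × 3.41 = -2.42 V.
But -2.42 V < V_ov = 0.677 V, so the device is actually in triode.
In triode I_D = k_n[V_ov V_DS − ½ V_DS²] and I_D = (V_DD − V_DS)/R_D. Equating: 10.8 V_DS² − 15.65 V_DS + 2.54 = 0, giving V_DS = 0.186 V (the root below V_ov).
I_D = (2.54 − 0.186) / 3.41 = 0.69 mA.

I_D = 0.690 mA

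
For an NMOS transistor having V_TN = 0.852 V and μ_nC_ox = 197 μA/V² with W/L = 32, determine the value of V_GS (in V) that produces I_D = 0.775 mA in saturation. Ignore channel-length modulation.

k_n = μ_nC_ox · (W/L) = 6.304 mA/V².
In saturation I_D = ½ k_n (V_GS − V_TN)², so V_GS − V_TN = √(2 I_D / k_n) = √(2 × 0.775 / 6.304) = 0.496 V.
V_GS = 0.852 + 0.496 = 1.35 V.

V_GS = 1.35 V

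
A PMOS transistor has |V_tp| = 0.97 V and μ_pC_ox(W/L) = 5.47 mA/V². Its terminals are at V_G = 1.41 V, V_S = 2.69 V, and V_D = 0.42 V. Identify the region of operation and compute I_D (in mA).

V_SG = V_S − V_G = 2.69 − 1.41 = 1.28 V; V_SD = V_S − V_D = 2.69 − 0.42 = 2.27 V.
V_ov = V_SG − |V_tp| = 1.28 − 0.97 = 0.31 V.
Since V_SD = 2.27 V ≥ V_ov = 0.31 V, the device is in saturation.
I_D = ½ k_p V_ov² = 0.5 × 5.47 × 0.31² = 0.263 mA.

Saturation; I_D = 0.263 mA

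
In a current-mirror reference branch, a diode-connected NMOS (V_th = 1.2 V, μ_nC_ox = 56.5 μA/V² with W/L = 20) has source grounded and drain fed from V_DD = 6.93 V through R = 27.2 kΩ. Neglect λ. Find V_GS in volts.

With gate tied to drain, V_GS = V_DS ≥ V_GS − V_th, so the device is in saturation.
k_n = μ_nC_ox · (W/L) = 1.13 mA/V².
KCL at the drain: ½ k_n (V_GS − V_th)² = (V_DD − V_GS)/R.
Let x = V_GS − 1.2. Then 15.4 x² + x − 5.73 = 0, giving x = 0.579 V (positive root), so V_GS = 1.78 V.
I_D = (V_DD − V_GS)/R = (6.93 − 1.78) / 27.2 = 0.189 mA.

V_GS = 1.78 V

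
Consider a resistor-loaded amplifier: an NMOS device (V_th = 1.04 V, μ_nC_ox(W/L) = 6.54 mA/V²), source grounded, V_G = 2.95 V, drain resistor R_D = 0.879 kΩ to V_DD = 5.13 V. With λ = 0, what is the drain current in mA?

V_GS = V_G = 2.95 V, so V_ov = 2.95 − 1.04 = 1.91 V.
Assume saturation: I_D = ½ k_n V_ov² = 0.5 × 6.54 × 1.91² = 11.9 mA, giving V_DS = V_DD − I_D R_D = 5.13 − 11.9 × 0.879 = -5.36 V.
But -5.36 V < V_ov = 1.91 V, so the device is actually in triode.
In triode I_D = k_n[V_ov V_DS − ½ V_DS²] and I_D = (V_DD − V_DS)/R_D. Equating: 2.87 V_DS² − 11.98 V_DS + 5.13 = 0, giving V_DS = 0.485 V (the root below V_ov).
I_D = (5.13 − 0.485) / 0.879 = 5.28 mA.

I_D = 5.28 mA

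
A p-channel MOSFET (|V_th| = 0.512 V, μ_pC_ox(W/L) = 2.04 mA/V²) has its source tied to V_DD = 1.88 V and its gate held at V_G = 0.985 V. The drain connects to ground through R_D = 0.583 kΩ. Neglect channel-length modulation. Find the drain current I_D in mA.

I_D = 0.150 mA

V_SG = V_DD − V_G = 1.88 − 0.985 = 0.895 V, so V_ov = 0.895 − 0.512 = 0.383 V.
Assume saturation: I_D = ½ k_p V_ov² = 0.5 × 2.04 × 0.383² = 0.15 mA, giving V_SD = V_DD − I_D R_D = 1.88 − 0.15 × 0.583 = 1.79 V.
V_SD = 1.79 V ≥ V_ov = 0.383 V, confirming saturation.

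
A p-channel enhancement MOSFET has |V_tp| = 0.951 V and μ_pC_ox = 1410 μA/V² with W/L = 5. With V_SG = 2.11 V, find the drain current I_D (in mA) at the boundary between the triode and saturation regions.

At the boundary V_SD = V_ov = V_SG − |V_tp| = 2.11 − 0.951 = 1.16 V.
k_p = μ_pC_ox · (W/L) = 7.05 mA/V².
I_D = ½ k_p V_ov² = 0.5 × 7.05 × 1.16² = 4.74 mA.

I_D = 4.74 mA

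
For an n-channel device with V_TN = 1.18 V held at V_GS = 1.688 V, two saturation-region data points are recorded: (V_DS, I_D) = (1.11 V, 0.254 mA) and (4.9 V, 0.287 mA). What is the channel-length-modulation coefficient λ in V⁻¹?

With V_GS fixed, I_D ∝ (1 + λ V_DS) in saturation, so I_D2/I_D1 = (1 + λ V_DS2)/(1 + λ V_DS1).
0.287/0.254 = 1.13 = (1 + 4.9 λ)/(1 + 1.11 λ).
Solving: λ (I_D1 V_DS2 − I_D2 V_DS1) = I_D2 − I_D1, so λ = (0.287 − 0.254) / (0.254 × 4.9 − 0.287 × 1.11) = 0.033 / 0.926 = 0.0356 V⁻¹.

λ = 0.0356 V⁻¹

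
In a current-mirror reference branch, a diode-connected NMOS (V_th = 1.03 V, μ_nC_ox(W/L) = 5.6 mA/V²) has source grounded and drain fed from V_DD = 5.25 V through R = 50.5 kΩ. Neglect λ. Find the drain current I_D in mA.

With gate tied to drain, V_GS = V_DS ≥ V_GS − V_th, so the device is in saturation.
KCL at the drain: ½ k_n (V_GS − V_th)² = (V_DD − V_GS)/R.
Let x = V_GS − 1.03. Then 141 x² + x − 4.22 = 0, giving x = 0.169 V (positive root), so V_GS = 1.2 V.
I_D = (V_DD − V_GS)/R = (5.25 − 1.2) / 50.5 = 0.0802 mA.

I_D = 0.0802 mA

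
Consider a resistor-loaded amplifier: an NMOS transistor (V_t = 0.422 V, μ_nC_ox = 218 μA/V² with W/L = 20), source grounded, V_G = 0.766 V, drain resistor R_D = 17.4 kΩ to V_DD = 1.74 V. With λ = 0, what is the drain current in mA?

V_GS = V_G = 0.766 V, so V_ov = 0.766 − 0.422 = 0.344 V.
k_n = μ_nC_ox · (W/L) = 4.36 mA/V².
Assume saturation: I_D = ½ k_n V_ov² = 0.5 × 4.36 × 0.344² = 0.258 mA, giving V_DS = V_DD − I_D R_D = 1.74 − 0.258 × 17.4 = -2.75 V.
But -2.75 V < V_ov = 0.344 V, so the device is actually in triode.
In triode I_D = k_n[V_ov V_DS − ½ V_DS²] and I_D = (V_DD − V_DS)/R_D. Equating: 37.9 V_DS² − 27.1 V_DS + 1.74 = 0, giving V_DS = 0.0713 V (the root below V_ov).
I_D = (1.74 − 0.0713) / 17.4 = 0.0959 mA.

I_D = 0.0959 mA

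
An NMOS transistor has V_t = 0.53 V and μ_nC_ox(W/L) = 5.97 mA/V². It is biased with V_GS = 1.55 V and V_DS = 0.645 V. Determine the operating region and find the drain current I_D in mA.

Triode; I_D = 2.69 mA

V_ov = V_GS − V_t = 1.55 − 0.53 = 1.02 V.
Since V_DS = 0.645 V < V_ov = 1.02 V, the device is in the triode region.
I_D = k_n [V_ov · V_DS − ½ V_DS²] = 5.97 × [1.02 × 0.645 − 0.5 × 0.645²] = 2.69 mA.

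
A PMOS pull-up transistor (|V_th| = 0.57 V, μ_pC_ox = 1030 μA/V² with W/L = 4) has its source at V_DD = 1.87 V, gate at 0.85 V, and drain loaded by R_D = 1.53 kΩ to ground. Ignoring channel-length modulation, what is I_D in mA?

V_SG = V_DD − V_G = 1.87 − 0.85 = 1.02 V, so V_ov = 1.02 − 0.57 = 0.45 V.
k_p = μ_pC_ox · (W/L) = 4.12 mA/V².
Assume saturation: I_D = ½ k_p V_ov² = 0.5 × 4.12 × 0.45² = 0.417 mA, giving V_SD = V_DD − I_D R_D = 1.87 − 0.417 × 1.53 = 1.23 V.
V_SD = 1.23 V ≥ V_ov = 0.45 V, confirming saturation.

I_D = 0.417 mA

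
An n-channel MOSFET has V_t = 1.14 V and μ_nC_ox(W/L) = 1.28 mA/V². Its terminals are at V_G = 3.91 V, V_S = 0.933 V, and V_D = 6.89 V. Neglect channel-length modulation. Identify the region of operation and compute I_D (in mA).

V_GS = V_G − V_S = 3.91 − 0.933 = 2.98 V; V_DS = V_D − V_S = 6.89 − 0.933 = 5.96 V.
V_ov = V_GS − V_t = 2.98 − 1.14 = 1.84 V.
Since V_DS = 5.96 V ≥ V_ov = 1.84 V, the device is in saturation.
I_D = ½ k_n V_ov² = 0.5 × 1.28 × 1.84² = 2.16 mA.

Saturation; I_D = 2.16 mA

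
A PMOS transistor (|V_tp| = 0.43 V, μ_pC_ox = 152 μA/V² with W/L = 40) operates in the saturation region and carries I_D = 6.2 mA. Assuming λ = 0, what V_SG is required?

k_p = μ_pC_ox · (W/L) = 6.08 mA/V².
In saturation I_D = ½ k_p (V_SG − |V_tp|)², so V_SG − |V_tp| = √(2 I_D / k_p) = √(2 × 6.2 / 6.08) = 1.43 V.
V_SG = 0.43 + 1.43 = 1.86 V.

V_SG = 1.86 V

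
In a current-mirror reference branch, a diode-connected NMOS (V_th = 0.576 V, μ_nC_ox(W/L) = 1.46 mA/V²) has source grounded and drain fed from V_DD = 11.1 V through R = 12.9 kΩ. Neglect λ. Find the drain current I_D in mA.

I_D = 0.738 mA

With gate tied to drain, V_GS = V_DS ≥ V_GS − V_th, so the device is in saturation.
KCL at the drain: ½ k_n (V_GS − V_th)² = (V_DD − V_GS)/R.
Let x = V_GS − 0.576. Then 9.42 x² + x − 10.52 = 0, giving x = 1.01 V (positive root), so V_GS = 1.58 V.
I_D = (V_DD − V_GS)/R = (11.1 − 1.58) / 12.9 = 0.738 mA.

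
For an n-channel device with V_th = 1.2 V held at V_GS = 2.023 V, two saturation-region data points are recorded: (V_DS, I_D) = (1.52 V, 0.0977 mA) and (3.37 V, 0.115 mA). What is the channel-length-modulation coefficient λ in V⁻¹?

With V_GS fixed, I_D ∝ (1 + λ V_DS) in saturation, so I_D2/I_D1 = (1 + λ V_DS2)/(1 + λ V_DS1).
0.115/0.0977 = 1.177 = (1 + 3.37 λ)/(1 + 1.52 λ).
Solving: λ (I_D1 V_DS2 − I_D2 V_DS1) = I_D2 − I_D1, so λ = (0.115 − 0.0977) / (0.0977 × 3.37 − 0.115 × 1.52) = 0.0173 / 0.154 = 0.112 V⁻¹.

λ = 0.112 V⁻¹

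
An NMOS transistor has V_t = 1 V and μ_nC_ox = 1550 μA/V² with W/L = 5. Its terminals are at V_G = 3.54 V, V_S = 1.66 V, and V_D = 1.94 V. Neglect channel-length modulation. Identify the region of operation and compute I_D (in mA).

V_GS = V_G − V_S = 3.54 − 1.66 = 1.88 V; V_DS = V_D − V_S = 1.94 − 1.66 = 0.28 V.
k_n = μ_nC_ox · (W/L) = 7.75 mA/V².
V_ov = V_GS − V_t = 1.88 − 1 = 0.88 V.
Since V_DS = 0.28 V < V_ov = 0.88 V, the device is in the triode region.
I_D = k_n [V_ov · V_DS − ½ V_DS²] = 7.75 × [0.88 × 0.28 − 0.5 × 0.28²] = 1.61 mA.

Triode; I_D = 1.61 mA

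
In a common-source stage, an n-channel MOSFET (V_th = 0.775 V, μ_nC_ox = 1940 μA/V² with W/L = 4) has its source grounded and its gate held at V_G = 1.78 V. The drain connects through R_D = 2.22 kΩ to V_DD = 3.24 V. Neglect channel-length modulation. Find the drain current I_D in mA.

V_GS = V_G = 1.78 V, so V_ov = 1.78 − 0.775 = 1 V.
k_n = μ_nC_ox · (W/L) = 7.76 mA/V².
Assume saturation: I_D = ½ k_n V_ov² = 0.5 × 7.76 × 1² = 3.92 mA, giving V_DS = V_DD − I_D R_D = 3.24 − 3.92 × 2.22 = -5.46 V.
But -5.46 V < V_ov = 1 V, so the device is actually in triode.
In triode I_D = k_n[V_ov V_DS − ½ V_DS²] and I_D = (V_DD − V_DS)/R_D. Equating: 8.61 V_DS² − 18.31 V_DS + 3.24 = 0, giving V_DS = 0.195 V (the root below V_ov).
I_D = (3.24 − 0.195) / 2.22 = 1.37 mA.

I_D = 1.37 mA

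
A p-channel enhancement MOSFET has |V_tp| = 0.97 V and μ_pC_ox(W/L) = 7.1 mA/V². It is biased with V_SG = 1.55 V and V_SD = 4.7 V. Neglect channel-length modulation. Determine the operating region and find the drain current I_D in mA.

Saturation; I_D = 1.19 mA

V_ov = V_SG − |V_tp| = 1.55 − 0.97 = 0.58 V.
Since V_SD = 4.7 V ≥ V_ov = 0.58 V, the device is in saturation.
I_D = ½ k_p V_ov² = 0.5 × 7.1 × 0.58² = 1.19 mA.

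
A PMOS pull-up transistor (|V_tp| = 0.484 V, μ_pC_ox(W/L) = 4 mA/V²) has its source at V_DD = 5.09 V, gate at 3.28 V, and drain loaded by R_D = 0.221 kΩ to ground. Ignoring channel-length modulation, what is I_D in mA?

I_D = 3.52 mA

V_SG = V_DD − V_G = 5.09 − 3.28 = 1.81 V, so V_ov = 1.81 − 0.484 = 1.33 V.
Assume saturation: I_D = ½ k_p V_ov² = 0.5 × 4 × 1.33² = 3.52 mA, giving V_SD = V_DD − I_D R_D = 5.09 − 3.52 × 0.221 = 4.31 V.
V_SD = 4.31 V ≥ V_ov = 1.33 V, confirming saturation.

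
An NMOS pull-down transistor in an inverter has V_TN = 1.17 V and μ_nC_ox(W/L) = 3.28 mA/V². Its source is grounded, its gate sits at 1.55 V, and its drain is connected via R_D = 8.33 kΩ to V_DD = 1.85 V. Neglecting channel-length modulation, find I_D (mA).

I_D = 0.196 mA

V_GS = V_G = 1.55 V, so V_ov = 1.55 − 1.17 = 0.38 V.
Assume saturation: I_D = ½ k_n V_ov² = 0.5 × 3.28 × 0.38² = 0.237 mA, giving V_DS = V_DD − I_D R_D = 1.85 − 0.237 × 8.33 = -0.123 V.
But -0.123 V < V_ov = 0.38 V, so the device is actually in triode.
In triode I_D = k_n[V_ov V_DS − ½ V_DS²] and I_D = (V_DD − V_DS)/R_D. Equating: 13.7 V_DS² − 11.38 V_DS + 1.85 = 0, giving V_DS = 0.221 V (the root below V_ov).
I_D = (1.85 − 0.221) / 8.33 = 0.196 mA.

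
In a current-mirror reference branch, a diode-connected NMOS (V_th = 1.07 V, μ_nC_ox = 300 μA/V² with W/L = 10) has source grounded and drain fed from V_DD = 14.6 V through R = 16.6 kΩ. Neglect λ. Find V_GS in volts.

With gate tied to drain, V_GS = V_DS ≥ V_GS − V_th, so the device is in saturation.
k_n = μ_nC_ox · (W/L) = 3 mA/V².
KCL at the drain: ½ k_n (V_GS − V_th)² = (V_DD − V_GS)/R.
Let x = V_GS − 1.07. Then 24.9 x² + x − 13.53 = 0, giving x = 0.717 V (positive root), so V_GS = 1.79 V.
I_D = (V_DD − V_GS)/R = (14.6 − 1.79) / 16.6 = 0.772 mA.

V_GS = 1.79 V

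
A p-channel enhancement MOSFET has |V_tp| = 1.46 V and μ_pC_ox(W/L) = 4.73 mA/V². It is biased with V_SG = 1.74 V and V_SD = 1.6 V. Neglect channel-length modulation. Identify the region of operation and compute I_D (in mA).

V_ov = V_SG − |V_tp| = 1.74 − 1.46 = 0.28 V.
Since V_SD = 1.6 V ≥ V_ov = 0.28 V, the device is in saturation.
I_D = ½ k_p V_ov² = 0.5 × 4.73 × 0.28² = 0.185 mA.

Saturation; I_D = 0.185 mA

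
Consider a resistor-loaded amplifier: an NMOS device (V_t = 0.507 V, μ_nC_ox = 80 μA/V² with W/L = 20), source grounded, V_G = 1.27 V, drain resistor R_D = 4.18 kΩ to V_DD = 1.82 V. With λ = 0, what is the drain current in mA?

I_D = 0.346 mA

V_GS = V_G = 1.27 V, so V_ov = 1.27 − 0.507 = 0.763 V.
k_n = μ_nC_ox · (W/L) = 1.6 mA/V².
Assume saturation: I_D = ½ k_n V_ov² = 0.5 × 1.6 × 0.763² = 0.466 mA, giving V_DS = V_DD − I_D R_D = 1.82 − 0.466 × 4.18 = -0.127 V.
But -0.127 V < V_ov = 0.763 V, so the device is actually in triode.
In triode I_D = k_n[V_ov V_DS − ½ V_DS²] and I_D = (V_DD − V_DS)/R_D. Equating: 3.34 V_DS² − 6.103 V_DS + 1.82 = 0, giving V_DS = 0.375 V (the root below V_ov).
I_D = (1.82 − 0.375) / 4.18 = 0.346 mA.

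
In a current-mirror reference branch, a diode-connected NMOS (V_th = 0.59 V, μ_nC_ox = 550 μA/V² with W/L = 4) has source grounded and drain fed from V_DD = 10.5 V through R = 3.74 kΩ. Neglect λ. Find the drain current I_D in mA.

I_D = 2.27 mA

With gate tied to drain, V_GS = V_DS ≥ V_GS − V_th, so the device is in saturation.
k_n = μ_nC_ox · (W/L) = 2.2 mA/V².
KCL at the drain: ½ k_n (V_GS − V_th)² = (V_DD − V_GS)/R.
Let x = V_GS − 0.59. Then 4.11 x² + x − 9.91 = 0, giving x = 1.44 V (positive root), so V_GS = 2.03 V.
I_D = (V_DD − V_GS)/R = (10.5 − 2.03) / 3.74 = 2.27 mA.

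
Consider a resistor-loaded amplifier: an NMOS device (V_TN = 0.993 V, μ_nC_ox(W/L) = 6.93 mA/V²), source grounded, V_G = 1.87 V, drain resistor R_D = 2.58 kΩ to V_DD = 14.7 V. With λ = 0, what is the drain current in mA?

V_GS = V_G = 1.87 V, so V_ov = 1.87 − 0.993 = 0.877 V.
Assume saturation: I_D = ½ k_n V_ov² = 0.5 × 6.93 × 0.877² = 2.67 mA, giving V_DS = V_DD − I_D R_D = 14.7 − 2.67 × 2.58 = 7.82 V.
V_DS = 7.82 V ≥ V_ov = 0.877 V, confirming saturation.

I_D = 2.67 mA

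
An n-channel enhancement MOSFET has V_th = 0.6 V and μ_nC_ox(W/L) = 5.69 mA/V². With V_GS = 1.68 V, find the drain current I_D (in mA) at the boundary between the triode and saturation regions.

I_D = 3.32 mA

At the boundary V_DS = V_ov = V_GS − V_th = 1.68 − 0.6 = 1.08 V.
I_D = ½ k_n V_ov² = 0.5 × 5.69 × 1.08² = 3.32 mA.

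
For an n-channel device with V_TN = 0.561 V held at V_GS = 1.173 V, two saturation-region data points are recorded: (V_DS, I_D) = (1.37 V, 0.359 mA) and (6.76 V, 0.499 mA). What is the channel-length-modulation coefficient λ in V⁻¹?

λ = 0.0803 V⁻¹

With V_GS fixed, I_D ∝ (1 + λ V_DS) in saturation, so I_D2/I_D1 = (1 + λ V_DS2)/(1 + λ V_DS1).
0.499/0.359 = 1.39 = (1 + 6.76 λ)/(1 + 1.37 λ).
Solving: λ (I_D1 V_DS2 − I_D2 V_DS1) = I_D2 − I_D1, so λ = (0.499 − 0.359) / (0.359 × 6.76 − 0.499 × 1.37) = 0.14 / 1.74 = 0.0803 V⁻¹.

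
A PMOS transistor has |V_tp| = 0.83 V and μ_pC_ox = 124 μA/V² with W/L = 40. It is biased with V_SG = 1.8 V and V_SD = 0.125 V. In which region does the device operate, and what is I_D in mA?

Triode; I_D = 0.563 mA

k_p = μ_pC_ox · (W/L) = 4.96 mA/V².
V_ov = V_SG − |V_tp| = 1.8 − 0.83 = 0.97 V.
Since V_SD = 0.125 V < V_ov = 0.97 V, the device is in the triode region.
I_D = k_p [V_ov · V_SD − ½ V_SD²] = 4.96 × [0.97 × 0.125 − 0.5 × 0.125²] = 0.563 mA.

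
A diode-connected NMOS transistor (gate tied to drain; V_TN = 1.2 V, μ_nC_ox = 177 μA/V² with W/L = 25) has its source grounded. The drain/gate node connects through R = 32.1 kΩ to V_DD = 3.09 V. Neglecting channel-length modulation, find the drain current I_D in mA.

I_D = 0.0540 mA

With gate tied to drain, V_GS = V_DS ≥ V_GS − V_TN, so the device is in saturation.
k_n = μ_nC_ox · (W/L) = 4.425 mA/V².
KCL at the drain: ½ k_n (V_GS − V_TN)² = (V_DD − V_GS)/R.
Let x = V_GS − 1.2. Then 71 x² + x − 1.89 = 0, giving x = 0.156 V (positive root), so V_GS = 1.36 V.
I_D = (V_DD − V_GS)/R = (3.09 − 1.36) / 32.1 = 0.054 mA.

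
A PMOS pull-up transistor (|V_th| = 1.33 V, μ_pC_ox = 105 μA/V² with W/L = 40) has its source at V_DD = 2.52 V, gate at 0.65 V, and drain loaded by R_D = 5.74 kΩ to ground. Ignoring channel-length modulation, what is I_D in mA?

V_SG = V_DD − V_G = 2.52 − 0.65 = 1.87 V, so V_ov = 1.87 − 1.33 = 0.54 V.
k_p = μ_pC_ox · (W/L) = 4.2 mA/V².
Assume saturation: I_D = ½ k_p V_ov² = 0.5 × 4.2 × 0.54² = 0.612 mA, giving V_SD = V_DD − I_D R_D = 2.52 − 0.612 × 5.74 = -0.995 V.
But -0.995 V < V_ov = 0.54 V, so the device is actually in triode.
In triode I_D = k_p[V_ov V_SD − ½ V_SD²] and I_D = (V_DD − V_SD)/R_D. Equating: 12.1 V_SD² − 14.02 V_SD + 2.52 = 0, giving V_SD = 0.222 V (the root below V_ov).
I_D = (2.52 − 0.222) / 5.74 = 0.4 mA.

I_D = 0.400 mA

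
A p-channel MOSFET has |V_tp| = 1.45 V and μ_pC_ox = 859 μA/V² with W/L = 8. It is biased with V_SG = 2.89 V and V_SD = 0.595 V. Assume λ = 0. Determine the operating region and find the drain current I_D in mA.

k_p = μ_pC_ox · (W/L) = 6.872 mA/V².
V_ov = V_SG − |V_tp| = 2.89 − 1.45 = 1.44 V.
Since V_SD = 0.595 V < V_ov = 1.44 V, the device is in the triode region.
I_D = k_p [V_ov · V_SD − ½ V_SD²] = 6.872 × [1.44 × 0.595 − 0.5 × 0.595²] = 4.67 mA.

Triode; I_D = 4.67 mA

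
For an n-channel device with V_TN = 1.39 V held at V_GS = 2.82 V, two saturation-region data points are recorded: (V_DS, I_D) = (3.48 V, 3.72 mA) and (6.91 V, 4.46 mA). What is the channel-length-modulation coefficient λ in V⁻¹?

With V_GS fixed, I_D ∝ (1 + λ V_DS) in saturation, so I_D2/I_D1 = (1 + λ V_DS2)/(1 + λ V_DS1).
4.46/3.72 = 1.199 = (1 + 6.91 λ)/(1 + 3.48 λ).
Solving: λ (I_D1 V_DS2 − I_D2 V_DS1) = I_D2 − I_D1, so λ = (4.46 − 3.72) / (3.72 × 6.91 − 4.46 × 3.48) = 0.74 / 10.2 = 0.0727 V⁻¹.

λ = 0.0727 V⁻¹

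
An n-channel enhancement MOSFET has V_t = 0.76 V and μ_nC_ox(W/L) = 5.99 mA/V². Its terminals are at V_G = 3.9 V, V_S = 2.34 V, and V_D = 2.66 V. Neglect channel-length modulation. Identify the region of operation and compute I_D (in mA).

V_GS = V_G − V_S = 3.9 − 2.34 = 1.56 V; V_DS = V_D − V_S = 2.66 − 2.34 = 0.32 V.
V_ov = V_GS − V_t = 1.56 − 0.76 = 0.8 V.
Since V_DS = 0.32 V < V_ov = 0.8 V, the device is in the triode region.
I_D = k_n [V_ov · V_DS − ½ V_DS²] = 5.99 × [0.8 × 0.32 − 0.5 × 0.32²] = 1.23 mA.

Triode; I_D = 1.23 mA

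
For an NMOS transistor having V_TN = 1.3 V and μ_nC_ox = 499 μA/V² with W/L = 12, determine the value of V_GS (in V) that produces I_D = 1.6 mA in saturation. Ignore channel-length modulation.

k_n = μ_nC_ox · (W/L) = 5.988 mA/V².
In saturation I_D = ½ k_n (V_GS − V_TN)², so V_GS − V_TN = √(2 I_D / k_n) = √(2 × 1.6 / 5.988) = 0.731 V.
V_GS = 1.3 + 0.731 = 2.03 V.

V_GS = 2.03 V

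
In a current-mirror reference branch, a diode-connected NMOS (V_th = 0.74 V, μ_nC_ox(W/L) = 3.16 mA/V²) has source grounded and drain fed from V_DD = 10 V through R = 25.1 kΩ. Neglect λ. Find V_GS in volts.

V_GS = 1.21 V

With gate tied to drain, V_GS = V_DS ≥ V_GS − V_th, so the device is in saturation.
KCL at the drain: ½ k_n (V_GS − V_th)² = (V_DD − V_GS)/R.
Let x = V_GS − 0.74. Then 39.7 x² + x − 9.26 = 0, giving x = 0.471 V (positive root), so V_GS = 1.21 V.
I_D = (V_DD − V_GS)/R = (10 − 1.21) / 25.1 = 0.35 mA.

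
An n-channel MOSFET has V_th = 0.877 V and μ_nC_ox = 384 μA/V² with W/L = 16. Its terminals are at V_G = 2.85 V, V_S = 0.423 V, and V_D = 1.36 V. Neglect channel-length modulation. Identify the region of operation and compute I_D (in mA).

Triode; I_D = 6.23 mA

V_GS = V_G − V_S = 2.85 − 0.423 = 2.43 V; V_DS = V_D − V_S = 1.36 − 0.423 = 0.937 V.
k_n = μ_nC_ox · (W/L) = 6.144 mA/V².
V_ov = V_GS − V_th = 2.43 − 0.877 = 1.55 V.
Since V_DS = 0.937 V < V_ov = 1.55 V, the device is in the triode region.
I_D = k_n [V_ov · V_DS − ½ V_DS²] = 6.144 × [1.55 × 0.937 − 0.5 × 0.937²] = 6.23 mA.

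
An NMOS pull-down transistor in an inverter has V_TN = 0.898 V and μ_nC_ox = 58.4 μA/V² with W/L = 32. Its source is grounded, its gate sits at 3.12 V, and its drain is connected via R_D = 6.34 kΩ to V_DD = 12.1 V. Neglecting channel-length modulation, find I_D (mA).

V_GS = V_G = 3.12 V, so V_ov = 3.12 − 0.898 = 2.22 V.
k_n = μ_nC_ox · (W/L) = 1.869 mA/V².
Assume saturation: I_D = ½ k_n V_ov² = 0.5 × 1.869 × 2.22² = 4.61 mA, giving V_DS = V_DD − I_D R_D = 12.1 − 4.61 × 6.34 = -17.1 V.
But -17.1 V < V_ov = 2.22 V, so the device is actually in triode.
In triode I_D = k_n[V_ov V_DS − ½ V_DS²] and I_D = (V_DD − V_DS)/R_D. Equating: 5.92 V_DS² − 27.33 V_DS + 12.1 = 0, giving V_DS = 0.496 V (the root below V_ov).
I_D = (12.1 − 0.496) / 6.34 = 1.83 mA.

I_D = 1.83 mA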